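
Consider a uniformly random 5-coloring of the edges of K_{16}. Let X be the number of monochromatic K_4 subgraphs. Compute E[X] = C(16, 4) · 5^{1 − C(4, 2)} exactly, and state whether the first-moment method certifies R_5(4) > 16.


E[X] = C(16, 4) · 5^{1 − 6} = 1820 · 5^{−5} = 1820/3125.
As a reduced fraction: E[X] = 364/625 ≈ 0.5824.
Is E[X] < 1? YES.
Since E[X] < 1, there exists a 5-coloring of K_{16} with no monochromatic K_4; hence R_5(4) > 16.

E[X] = 364/625 ≈ 0.5824; E[X] < 1, so R_5(4) > 16.


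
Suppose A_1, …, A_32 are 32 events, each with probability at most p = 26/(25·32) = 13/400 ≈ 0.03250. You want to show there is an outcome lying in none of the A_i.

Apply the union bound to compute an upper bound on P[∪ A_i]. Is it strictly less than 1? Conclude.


Union bound: P[∪_{i=1}^{32} A_i] ≤ Σ_i P[A_i] ≤ 32·p = 32·(13/400) = 26/25.
Numerically: 26/25 ≈ 1.04000.
Is 26/25 < 1? NO.
Since the bound 26/25 is ≥ 1, the union bound is uninformative here; it does NOT by itself certify existence.

32·p = 26/25 ≈ 1.04000; existence NOT certified by the union bound.


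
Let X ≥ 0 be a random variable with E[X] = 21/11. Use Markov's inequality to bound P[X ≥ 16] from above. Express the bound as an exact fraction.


μ = E[X] = 21/11, a = 16.
Markov: P[X ≥ 16] ≤ μ/a = (21/11)/16 = 21/176.
Numerically: ≈ 0.119.
(Since a = 16 > μ = 1.909, the bound 21/176 is < 1 and informative.)

P[X ≥ 16] ≤ 21/176 ≈ 0.119.


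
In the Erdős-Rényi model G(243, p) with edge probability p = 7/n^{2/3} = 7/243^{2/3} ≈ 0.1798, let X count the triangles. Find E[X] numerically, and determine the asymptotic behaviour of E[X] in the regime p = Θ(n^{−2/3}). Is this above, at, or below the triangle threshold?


Number of potential triangles: C(243, 3) = 2362041.
Each occurs with probability p³ ≈ (0.1798)³ ≈ 5.808735e-03.
By linearity: E[X] = C(243, 3)·p³ ≈ 2362041 · 5.808735e-03 ≈ 13720.4705.
Since α = 2/3 < 1, p = c/n^{2/3} ≫ 1/n is above the triangle threshold p ~ 1/n. Asymptotically E[X] ~ (c³/6)·n^{3(1−α)} = (7³/6)·n^{1} → ∞; triangles are abundant w.h.p.

E[X] ≈ 13720.4705; in regime p = Θ(1/n^{2/3}) E[X] diverges (above the triangle threshold p ~ 1/n).


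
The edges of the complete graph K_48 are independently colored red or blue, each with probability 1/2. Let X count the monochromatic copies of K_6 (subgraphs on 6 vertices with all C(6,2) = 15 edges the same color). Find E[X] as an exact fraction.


Let X = Σ_S X_S over the C(48, 6) = 12271512 subsets S of size 6, where X_S = 1 if the K_6 on S is monochromatic.
For a fixed S, the K_6 on S has C(6, 2) = 15 edges. P[all 15 edges red] = (1/2)^15, and likewise for blue, so P[monochromatic] = 2·(1/2)^15 = 2^{1 − 15} = 1/16384.
Summing: E[X] = C(48, 6) · 2^{1 − 15} = 12271512 · 1/16384 = 1533939/2048.
Numerically: E[X] ≈ 748.994.

E[X] = C(48,6)·2^(1−C(6,2)) = 1533939/2048 ≈ 748.994.


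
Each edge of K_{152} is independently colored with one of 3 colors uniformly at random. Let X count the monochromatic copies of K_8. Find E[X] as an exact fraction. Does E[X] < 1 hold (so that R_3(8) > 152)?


E[X] = C(152, 8) · 3^{1 − 28} = 5859727868575 · 3^{−27} = 5859727868575/7625597484987.
As a reduced fraction: E[X] = 5859727868575/7625597484987 ≈ 0.768.
Is E[X] < 1? YES.
Since E[X] < 1, there exists a 3-coloring of K_{152} with no monochromatic K_8; hence R_3(8) > 152.

E[X] = 5859727868575/7625597484987 ≈ 0.768; E[X] < 1, so R_3(8) > 152.


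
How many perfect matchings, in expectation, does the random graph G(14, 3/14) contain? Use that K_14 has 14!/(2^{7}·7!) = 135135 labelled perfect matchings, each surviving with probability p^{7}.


K_14 has 14!/(2^{7}·7!) = 135135 labelled perfect matchings.
For each such perfect matching H, let X_H = 1 if all 7 edges of H are present in G. Then P[X_H = 1] = p^{7} = (3/14)^{7} = 2187/105413504.
Summing the indicators: E[X] = Σ_H E[X_H] = 135135 · p^{7} = 135135 · 2187/105413504 = 42220035/15059072.
Numerically: E[X] ≈ 2.8036.

E[X] = 135135 · (3/14)^{7} = 42220035/15059072 ≈ 2.8036.


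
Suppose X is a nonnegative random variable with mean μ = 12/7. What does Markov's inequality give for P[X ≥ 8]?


μ = E[X] = 12/7, a = 8.
Markov: P[X ≥ 8] ≤ μ/a = (12/7)/8 = 3/14.
Numerically: ≈ 0.2143.
(Since a = 8 > μ = 1.7143, the bound 3/14 is < 1 and informative.)

P[X ≥ 8] ≤ 3/14 ≈ 0.2143.


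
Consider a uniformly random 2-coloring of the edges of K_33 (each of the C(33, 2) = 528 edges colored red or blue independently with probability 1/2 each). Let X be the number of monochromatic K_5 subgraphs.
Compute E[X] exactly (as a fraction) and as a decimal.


Let X = Σ_S X_S over the C(33, 5) = 237336 subsets S of size 5, where X_S = 1 if the K_5 on S is monochromatic.
For a fixed S, the K_5 on S has C(5, 2) = 10 edges. P[all 10 edges red] = (1/2)^10, and likewise for blue, so P[monochromatic] = 2·(1/2)^10 = 2^{1 − 10} = 1/512.
By linearity of expectation: E[X] = C(33, 5) · 2^{1 − 10} = 237336 · 1/512 = 29667/64.
Numerically: E[X] ≈ 463.54688.

E[X] = C(33,5)·2^(1−C(5,2)) = 29667/64 ≈ 463.54688.


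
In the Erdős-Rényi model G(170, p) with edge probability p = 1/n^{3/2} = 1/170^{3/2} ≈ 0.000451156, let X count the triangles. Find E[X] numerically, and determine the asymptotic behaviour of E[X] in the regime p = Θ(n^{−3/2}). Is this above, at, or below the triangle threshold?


Number of potential triangles: C(170, 3) = 804440.
Each occurs with probability p³ ≈ (0.000451156)³ ≈ 9.18289998e-11.
By linearity: E[X] = C(170, 3)·p³ ≈ 804440 · 9.18289998e-11 ≈ 0.000074.
Since α = 3/2 > 1, p = c/n^{3/2} = o(1/n) is below the triangle threshold p ~ 1/n. Asymptotically E[X] ~ (c³/6)·n^{3(1−α)} = (1³/6)·n^{-1.5} → 0, so by Markov's inequality G has no triangles w.h.p.

E[X] ≈ 0.000074; in regime p = Θ(1/n^{3/2}) E[X] tends to 0 (below the triangle threshold p ~ 1/n).


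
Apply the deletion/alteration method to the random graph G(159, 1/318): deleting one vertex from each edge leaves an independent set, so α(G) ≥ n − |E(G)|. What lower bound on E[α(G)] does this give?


E[|E(G)|] = C(159, 2)·p = 12561 · (1/318) = 79/2.
E[α(G)] ≥ n − E[|E(G)|] = 159 − 79/2 = 239/2.
Numerically: ≈ 119.500.
(This is only a lower bound; the true E[α(G)] may be larger.)

E[α(G)] ≥ 239/2 ≈ 119.500.


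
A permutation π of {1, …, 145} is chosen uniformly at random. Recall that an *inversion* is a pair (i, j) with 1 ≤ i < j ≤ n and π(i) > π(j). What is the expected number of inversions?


Write X = Σ X_I over the C(145, 2) = 10440 pairs i < j, with X_I the indicator of one inversion.
There are 10440 indicators.
For each fixed pair i < j, the values π(i) and π(j) are two distinct elements of {1, …, 145} in uniformly random order; by symmetry P[π(i) > π(j)] = 1/2.
By linearity: E[X] = 10440 · (1/2) = C(145, 2) · (1/2) = 10440/2 = 5220 ≈ 5220.000000.

E[X] = 5220 = 5220.000000.


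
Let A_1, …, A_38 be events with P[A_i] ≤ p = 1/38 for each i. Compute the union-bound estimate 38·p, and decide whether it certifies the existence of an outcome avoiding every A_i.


Union bound: P[∪_{i=1}^{38} A_i] ≤ Σ_i P[A_i] ≤ 38·p = 38·(1/38) = 1.
Numerically: 1 ≈ 1.00000.
Is 1 < 1? NO.
Since the bound 1 is ≥ 1, the union bound is uninformative here; it does NOT by itself certify existence.

38·p = 1 ≈ 1.00000; existence NOT certified by the union bound.


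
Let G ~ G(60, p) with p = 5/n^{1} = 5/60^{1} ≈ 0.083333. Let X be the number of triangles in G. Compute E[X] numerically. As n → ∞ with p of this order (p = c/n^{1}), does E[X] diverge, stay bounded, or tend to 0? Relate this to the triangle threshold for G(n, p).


Number of potential triangles: C(60, 3) = 34220.
Each occurs with probability p³ ≈ (0.083333)³ ≈ 5.7870370e-04.
By linearity: E[X] = C(60, 3)·p³ ≈ 34220 · 5.7870370e-04 ≈ 19.80324.
Here α = 1, so p = 5/n is exactly at the triangle threshold p ~ 1/n. Asymptotically E[X] → c³/6 = 5³/6 = 125/6 ≈ 20.83333, a bounded constant. In this regime the triangle count is asymptotically Poisson(c³/6).

E[X] ≈ 19.80324; in regime p = Θ(1/n^{1}) E[X] stays bounded (at the triangle threshold p ~ 1/n).


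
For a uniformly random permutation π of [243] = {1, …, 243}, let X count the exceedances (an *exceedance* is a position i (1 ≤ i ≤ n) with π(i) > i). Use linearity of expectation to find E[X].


Write X = Σ_{i=1}^{243} X_i, where X_i = 1_{π(i) > i}.
For each fixed i, π(i) is uniform over {1, …, 243} (marginal of a uniform permutation), so P[π(i) > i] = (n − i)/n. Summing: Σ_{i=1}^{243} (n − i)/n = (0 + 1 + … + 242)/243 = 243(243 − 1)/(2·243) = (243 − 1)/2.
Hence E[X] = Σ_{i=1}^{243} (243 − i)/243 = 121 ≈ 121.00000.

E[X] = 121 = 121.00000.


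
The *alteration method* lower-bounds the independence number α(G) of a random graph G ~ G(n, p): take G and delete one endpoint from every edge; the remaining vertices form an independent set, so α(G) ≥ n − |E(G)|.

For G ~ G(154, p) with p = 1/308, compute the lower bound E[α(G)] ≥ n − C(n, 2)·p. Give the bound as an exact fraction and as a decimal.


E[|E(G)|] = C(154, 2)·p = 11781 · (1/308) = 153/4.
E[α(G)] ≥ n − E[|E(G)|] = 154 − 153/4 = 463/4.
Numerically: ≈ 115.7500.
(This is only a lower bound; the true E[α(G)] may be larger.)

E[α(G)] ≥ 463/4 ≈ 115.7500.


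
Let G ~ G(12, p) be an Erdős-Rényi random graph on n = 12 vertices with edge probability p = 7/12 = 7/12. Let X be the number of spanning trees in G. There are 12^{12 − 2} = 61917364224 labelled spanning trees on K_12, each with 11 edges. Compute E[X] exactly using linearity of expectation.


K_12 has 12^{12 − 2} = 61917364224 labelled spanning trees.
For each such spanning tree H, let X_H = 1 if all 11 edges of H are present in G. Then P[X_H = 1] = p^{11} = (7/12)^{11} = 1977326743/743008370688.
Summing the indicators: E[X] = Σ_H E[X_H] = 61917364224 · p^{11} = 61917364224 · 1977326743/743008370688 = 1977326743/12.
Numerically: E[X] ≈ 1.6478e+08.

E[X] = 61917364224 · (7/12)^{11} = 1977326743/12 ≈ 1.6478e+08.


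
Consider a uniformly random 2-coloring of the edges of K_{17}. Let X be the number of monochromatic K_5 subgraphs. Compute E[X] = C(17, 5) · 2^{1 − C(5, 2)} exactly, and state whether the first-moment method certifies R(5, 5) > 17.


E[X] = C(17, 5) · 2^{1 − 10} = 6188 · 2^{−9} = 6188/512.
As a reduced fraction: E[X] = 1547/128 ≈ 12.0859.
Is E[X] < 1? NO.
Since E[X] ≥ 1, the first-moment bound is inconclusive at n = 17; it does NOT by itself certify R(5, 5) > 17.

E[X] = 1547/128 ≈ 12.0859; E[X] ≥ 1; first-moment method inconclusive here.


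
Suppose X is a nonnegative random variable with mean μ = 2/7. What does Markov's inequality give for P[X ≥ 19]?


μ = E[X] = 2/7, a = 19.
Markov: P[X ≥ 19] ≤ μ/a = (2/7)/19 = 2/133.
Numerically: ≈ 0.015.
(Since a = 19 > μ = 0.286, the bound 2/133 is < 1 and informative.)

P[X ≥ 19] ≤ 2/133 ≈ 0.015.


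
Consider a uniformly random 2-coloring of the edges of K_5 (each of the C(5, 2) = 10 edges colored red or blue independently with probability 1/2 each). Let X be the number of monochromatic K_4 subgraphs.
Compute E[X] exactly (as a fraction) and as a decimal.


Let X = Σ_S X_S over the C(5, 4) = 5 subsets S of size 4, where X_S = 1 if the K_4 on S is monochromatic.
For a fixed S, the K_4 on S has C(4, 2) = 6 edges. P[all 6 edges red] = (1/2)^6, and likewise for blue, so P[monochromatic] = 2·(1/2)^6 = 2^{1 − 6} = 1/32.
By linearity of expectation: E[X] = C(5, 4) · 2^{1 − 6} = 5 · 1/32 = 5/32.
Numerically: E[X] ≈ 0.1562.

E[X] = C(5,4)·2^(1−C(4,2)) = 5/32 ≈ 0.1562.


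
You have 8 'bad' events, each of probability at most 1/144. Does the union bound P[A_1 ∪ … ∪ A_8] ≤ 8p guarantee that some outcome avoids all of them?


Union bound: P[∪_{i=1}^{8} A_i] ≤ Σ_i P[A_i] ≤ 8·p = 8·(1/144) = 1/18.
Numerically: 1/18 ≈ 0.0555556.
Is 1/18 < 1? YES.
Since P[∪ A_i] ≤ 1/18 < 1, the complement has P[∩ A_i^c] ≥ 1 − 1/18 = 17/18 > 0, so some outcome avoids every A_i.

8·p = 1/18 ≈ 0.0555556; existence CERTIFIED by the union bound.


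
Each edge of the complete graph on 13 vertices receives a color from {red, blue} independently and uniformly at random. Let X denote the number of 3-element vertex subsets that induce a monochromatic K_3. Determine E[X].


Let X = Σ_S X_S over the C(13, 3) = 286 subsets S of size 3, where X_S = 1 if the K_3 on S is monochromatic.
For a fixed S, the K_3 on S has C(3, 2) = 3 edges. P[all 3 edges red] = (1/2)^3, and likewise for blue, so P[monochromatic] = 2·(1/2)^3 = 2^{1 − 3} = 1/4.
Summing: E[X] = C(13, 3) · 2^{1 − 3} = 286 · 1/4 = 143/2.
Numerically: E[X] ≈ 71.5000.

E[X] = C(13,3)·2^(1−C(3,2)) = 143/2 ≈ 71.5000.


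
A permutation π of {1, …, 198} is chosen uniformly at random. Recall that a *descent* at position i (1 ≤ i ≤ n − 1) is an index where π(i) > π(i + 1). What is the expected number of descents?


Write X = Σ X_I over i = 1, …, 197, with X_I the indicator of one descent.
There are 197 indicators.
For each fixed i, the pair (π(i), π(i+1)) is a uniformly random ordered pair of distinct values from {1, …, 198}; by symmetry P[π(i) > π(i+1)] = 1/2.
By linearity: E[X] = 197 · (1/2) = (198 − 1) · (1/2) = 197/2 ≈ 98.5000.

E[X] = 197/2 = 98.5000.


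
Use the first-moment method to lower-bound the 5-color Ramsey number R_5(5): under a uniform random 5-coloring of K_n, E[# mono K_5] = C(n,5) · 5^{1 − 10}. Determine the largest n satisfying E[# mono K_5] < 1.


We need C(n, 5) · 5^{1 − 10} < 1, i.e. C(n, 5) < 5^{10 − 1} = 1953125.
Check values of n near the boundary:
  n = 44: C(44, 5) = 1086008; 1086008 < 1953125? YES
  n = 45: C(45, 5) = 1221759; 1221759 < 1953125? YES
  n = 46: C(46, 5) = 1370754; 1370754 < 1953125? YES
  n = 47: C(47, 5) = 1533939; 1533939 < 1953125? YES
  n = 48: C(48, 5) = 1712304; 1712304 < 1953125? YES
  n = 49: C(49, 5) = 1906884; 1906884 < 1953125? YES
  n = 50: C(50, 5) = 2118760; 2118760 < 1953125? NO
  n = 51: C(51, 5) = 2349060; 2349060 < 1953125? NO
  n = 52: C(52, 5) = 2598960; 2598960 < 1953125? NO
The largest n with C(n, 5) < 1953125 is n = 49 (where E[X] = 1906884/1953125 ≈ 0.9763246). Hence R_5(5) > 49, i.e. R_5(5) ≥ 50.

Largest n = 49; hence R_5(5) > 49.


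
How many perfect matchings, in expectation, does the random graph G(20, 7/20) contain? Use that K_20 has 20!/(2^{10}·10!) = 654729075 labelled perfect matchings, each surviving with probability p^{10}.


K_20 has 20!/(2^{10}·10!) = 654729075 labelled perfect matchings.
For each such perfect matching H, let X_H = 1 if all 10 edges of H are present in G. Then P[X_H = 1] = p^{10} = (7/20)^{10} = 282475249/10240000000000.
By linearity: E[X] = Σ_H E[X_H] = 654729075 · p^{10} = 654729075 · 282475249/10240000000000 = 7397790339526587/409600000000.
Numerically: E[X] ≈ 18061.

E[X] = 654729075 · (7/20)^{10} = 7397790339526587/409600000000 ≈ 18061.


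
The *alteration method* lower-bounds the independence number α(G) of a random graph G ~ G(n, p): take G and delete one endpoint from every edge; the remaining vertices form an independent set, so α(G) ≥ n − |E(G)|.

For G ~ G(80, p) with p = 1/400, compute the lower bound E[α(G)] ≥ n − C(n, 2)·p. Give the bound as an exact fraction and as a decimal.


E[|E(G)|] = C(80, 2)·p = 3160 · (1/400) = 79/10.
E[α(G)] ≥ n − E[|E(G)|] = 80 − 79/10 = 721/10.
Numerically: ≈ 72.100000.
(This is only a lower bound; the true E[α(G)] may be larger.)

E[α(G)] ≥ 721/10 ≈ 72.100000.


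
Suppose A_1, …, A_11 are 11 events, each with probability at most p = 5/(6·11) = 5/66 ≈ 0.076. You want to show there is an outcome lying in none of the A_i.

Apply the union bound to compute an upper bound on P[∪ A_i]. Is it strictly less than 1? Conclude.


Union bound: P[∪_{i=1}^{11} A_i] ≤ Σ_i P[A_i] ≤ 11·p = 11·(5/66) = 5/6.
Numerically: 5/6 ≈ 0.833.
Is 5/6 < 1? YES.
Since P[∪ A_i] ≤ 5/6 < 1, the complement has P[∩ A_i^c] ≥ 1 − 5/6 = 1/6 > 0, so some outcome avoids every A_i.

11·p = 5/6 ≈ 0.833; existence CERTIFIED by the union bound.


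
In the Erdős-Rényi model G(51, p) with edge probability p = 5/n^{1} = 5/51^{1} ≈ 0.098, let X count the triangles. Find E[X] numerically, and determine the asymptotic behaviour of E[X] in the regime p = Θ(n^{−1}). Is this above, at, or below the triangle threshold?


Number of potential triangles: C(51, 3) = 20825.
Each occurs with probability p³ ≈ (0.098)³ ≈ 9.42322e-04.
By linearity: E[X] = C(51, 3)·p³ ≈ 20825 · 9.42322e-04 ≈ 19.624.
Here α = 1, so p = 5/n is exactly at the triangle threshold p ~ 1/n. Asymptotically E[X] → c³/6 = 5³/6 = 125/6 ≈ 20.833, a bounded constant. In this regime the triangle count is asymptotically Poisson(c³/6).

E[X] ≈ 19.624; in regime p = Θ(1/n^{1}) E[X] stays bounded (at the triangle threshold p ~ 1/n).


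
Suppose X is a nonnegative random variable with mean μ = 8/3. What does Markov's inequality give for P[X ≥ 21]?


μ = E[X] = 8/3, a = 21.
Markov: P[X ≥ 21] ≤ μ/a = (8/3)/21 = 8/63.
Numerically: ≈ 0.1270.
(Since a = 21 > μ = 2.6667, the bound 8/63 is < 1 and informative.)

P[X ≥ 21] ≤ 8/63 ≈ 0.1270.


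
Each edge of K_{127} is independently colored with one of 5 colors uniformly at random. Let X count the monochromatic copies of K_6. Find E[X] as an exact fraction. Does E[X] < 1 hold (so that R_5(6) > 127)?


E[X] = C(127, 6) · 5^{1 − 15} = 5169379425 · 5^{−14} = 5169379425/6103515625.
As a reduced fraction: E[X] = 206775177/244140625 ≈ 0.847.
Is E[X] < 1? YES.
Since E[X] < 1, there exists a 5-coloring of K_{127} with no monochromatic K_6; hence R_5(6) > 127.

E[X] = 206775177/244140625 ≈ 0.847; E[X] < 1, so R_5(6) > 127.


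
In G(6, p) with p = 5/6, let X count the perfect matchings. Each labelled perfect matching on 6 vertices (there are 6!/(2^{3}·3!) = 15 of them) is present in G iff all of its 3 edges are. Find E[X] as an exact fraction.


K_6 has 6!/(2^{3}·3!) = 15 labelled perfect matchings.
For each such perfect matching H, let X_H = 1 if all 3 edges of H are present in G. Then P[X_H = 1] = p^{3} = (5/6)^{3} = 125/216.
By linearity: E[X] = Σ_H E[X_H] = 15 · p^{3} = 15 · 125/216 = 625/72.
Numerically: E[X] ≈ 8.6806.

E[X] = 15 · (5/6)^{3} = 625/72 ≈ 8.6806.


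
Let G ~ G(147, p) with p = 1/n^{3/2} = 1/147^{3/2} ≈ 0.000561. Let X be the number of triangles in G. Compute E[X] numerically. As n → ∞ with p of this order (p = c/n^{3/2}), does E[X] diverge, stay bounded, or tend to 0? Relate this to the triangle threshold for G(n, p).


Number of potential triangles: C(147, 3) = 518665.
Each occurs with probability p³ ≈ (0.000561)³ ≈ 1.76633e-10.
By linearity: E[X] = C(147, 3)·p³ ≈ 518665 · 1.76633e-10 ≈ 0.000.
Since α = 3/2 > 1, p = c/n^{3/2} = o(1/n) is below the triangle threshold p ~ 1/n. Asymptotically E[X] ~ (c³/6)·n^{3(1−α)} = (1³/6)·n^{-1.5} → 0, so by Markov's inequality G has no triangles w.h.p.

E[X] ≈ 0.000; in regime p = Θ(1/n^{3/2}) E[X] tends to 0 (below the triangle threshold p ~ 1/n).


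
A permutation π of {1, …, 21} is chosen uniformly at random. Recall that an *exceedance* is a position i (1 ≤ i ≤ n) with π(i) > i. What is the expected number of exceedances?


Write X = Σ_{i=1}^{21} X_i, where X_i = 1_{π(i) > i}.
For each fixed i, π(i) is uniform over {1, …, 21} (marginal of a uniform permutation), so P[π(i) > i] = (n − i)/n. Summing: Σ_{i=1}^{21} (n − i)/n = (0 + 1 + … + 20)/21 = 21(21 − 1)/(2·21) = (21 − 1)/2.
Hence E[X] = Σ_{i=1}^{21} (21 − i)/21 = 10 ≈ 10.000.

E[X] = 10 = 10.000.


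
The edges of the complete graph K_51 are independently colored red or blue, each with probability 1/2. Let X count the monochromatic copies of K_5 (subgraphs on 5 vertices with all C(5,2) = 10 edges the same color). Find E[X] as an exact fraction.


Let X = Σ_S X_S over the C(51, 5) = 2349060 subsets S of size 5, where X_S = 1 if the K_5 on S is monochromatic.
For a fixed S, the K_5 on S has C(5, 2) = 10 edges. P[all 10 edges red] = (1/2)^10, and likewise for blue, so P[monochromatic] = 2·(1/2)^10 = 2^{1 − 10} = 1/512.
Summing: E[X] = C(51, 5) · 2^{1 − 10} = 2349060 · 1/512 = 587265/128.
Numerically: E[X] ≈ 4588.00781.

E[X] = C(51,5)·2^(1−C(5,2)) = 587265/128 ≈ 4588.00781.


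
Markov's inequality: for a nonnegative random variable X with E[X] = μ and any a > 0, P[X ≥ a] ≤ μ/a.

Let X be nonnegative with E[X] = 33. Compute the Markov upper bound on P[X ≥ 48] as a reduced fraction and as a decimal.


μ = E[X] = 33, a = 48.
Markov: P[X ≥ 48] ≤ μ/a = (33)/48 = 11/16.
Numerically: ≈ 0.688.
(Since a = 48 > μ = 33.000, the bound 11/16 is < 1 and informative.)

P[X ≥ 48] ≤ 11/16 ≈ 0.688.


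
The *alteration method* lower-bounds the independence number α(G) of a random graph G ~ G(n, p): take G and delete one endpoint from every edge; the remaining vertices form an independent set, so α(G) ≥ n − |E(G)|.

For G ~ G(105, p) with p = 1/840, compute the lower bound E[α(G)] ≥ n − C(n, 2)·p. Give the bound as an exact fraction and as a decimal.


E[|E(G)|] = C(105, 2)·p = 5460 · (1/840) = 13/2.
E[α(G)] ≥ n − E[|E(G)|] = 105 − 13/2 = 197/2.
Numerically: ≈ 98.50000.
(This is only a lower bound; the true E[α(G)] may be larger.)

E[α(G)] ≥ 197/2 ≈ 98.50000.


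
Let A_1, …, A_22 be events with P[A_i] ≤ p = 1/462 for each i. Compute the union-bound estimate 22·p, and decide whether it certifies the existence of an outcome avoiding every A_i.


Union bound: P[∪_{i=1}^{22} A_i] ≤ Σ_i P[A_i] ≤ 22·p = 22·(1/462) = 1/21.
Numerically: 1/21 ≈ 0.04762.
Is 1/21 < 1? YES.
Since P[∪ A_i] ≤ 1/21 < 1, the complement has P[∩ A_i^c] ≥ 1 − 1/21 = 20/21 > 0, so some outcome avoids every A_i.

22·p = 1/21 ≈ 0.04762; existence CERTIFIED by the union bound.


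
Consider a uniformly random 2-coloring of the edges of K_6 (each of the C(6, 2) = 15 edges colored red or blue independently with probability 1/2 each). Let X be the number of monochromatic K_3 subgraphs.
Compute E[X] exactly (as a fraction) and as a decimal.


Let X = Σ_S X_S over the C(6, 3) = 20 subsets S of size 3, where X_S = 1 if the K_3 on S is monochromatic.
For a fixed S, the K_3 on S has C(3, 2) = 3 edges. P[all 3 edges red] = (1/2)^3, and likewise for blue, so P[monochromatic] = 2·(1/2)^3 = 2^{1 − 3} = 1/4.
By linearity of expectation: E[X] = C(6, 3) · 2^{1 − 3} = 20 · 1/4 = 5.
Numerically: E[X] ≈ 5.00000.

E[X] = C(6,3)·2^(1−C(3,2)) = 5 ≈ 5.00000.


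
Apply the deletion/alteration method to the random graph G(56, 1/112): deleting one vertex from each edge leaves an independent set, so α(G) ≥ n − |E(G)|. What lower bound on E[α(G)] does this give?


E[|E(G)|] = C(56, 2)·p = 1540 · (1/112) = 55/4.
E[α(G)] ≥ n − E[|E(G)|] = 56 − 55/4 = 169/4.
Numerically: ≈ 42.2500.
(This is only a lower bound; the true E[α(G)] may be larger.)

E[α(G)] ≥ 169/4 ≈ 42.2500.


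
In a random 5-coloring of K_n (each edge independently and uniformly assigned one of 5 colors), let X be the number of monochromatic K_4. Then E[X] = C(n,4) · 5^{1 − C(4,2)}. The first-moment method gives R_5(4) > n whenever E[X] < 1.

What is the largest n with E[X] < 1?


We need C(n, 4) · 5^{1 − 6} < 1, i.e. C(n, 4) < 5^{6 − 1} = 3125.
Check values of n near the boundary:
  n = 17: C(17, 4) = 2380; 2380 < 3125? YES
  n = 18: C(18, 4) = 3060; 3060 < 3125? YES
  n = 19: C(19, 4) = 3876; 3876 < 3125? NO
The largest n with C(n, 4) < 3125 is n = 18 (where E[X] = 612/625 ≈ 0.979200). Hence R_5(4) > 18, i.e. R_5(4) ≥ 19.

Largest n = 18; hence R_5(4) > 18.


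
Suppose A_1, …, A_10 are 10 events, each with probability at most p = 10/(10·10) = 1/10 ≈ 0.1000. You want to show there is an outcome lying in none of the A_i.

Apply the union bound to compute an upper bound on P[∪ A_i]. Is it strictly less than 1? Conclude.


Union bound: P[∪_{i=1}^{10} A_i] ≤ Σ_i P[A_i] ≤ 10·p = 10·(1/10) = 1.
Numerically: 1 ≈ 1.0000.
Is 1 < 1? NO.
Since the bound 1 is ≥ 1, the union bound is uninformative here; it does NOT by itself certify existence.

10·p = 1 ≈ 1.0000; existence NOT certified by the union bound.


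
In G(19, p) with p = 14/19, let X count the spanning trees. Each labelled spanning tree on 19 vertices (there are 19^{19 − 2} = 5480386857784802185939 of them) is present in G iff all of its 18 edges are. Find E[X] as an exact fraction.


K_19 has 19^{19 − 2} = 5480386857784802185939 labelled spanning trees.
For each such spanning tree H, let X_H = 1 if all 18 edges of H are present in G. Then P[X_H = 1] = p^{18} = (14/19)^{18} = 426878854210636742656/104127350297911241532841.
By linearity: E[X] = Σ_H E[X_H] = 5480386857784802185939 · p^{18} = 5480386857784802185939 · 426878854210636742656/104127350297911241532841 = 426878854210636742656/19.
Numerically: E[X] ≈ 2.25e+19.

E[X] = 5480386857784802185939 · (14/19)^{18} = 426878854210636742656/19 ≈ 2.25e+19.


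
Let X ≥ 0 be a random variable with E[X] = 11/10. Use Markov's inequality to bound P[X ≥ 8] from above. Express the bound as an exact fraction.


μ = E[X] = 11/10, a = 8.
Markov: P[X ≥ 8] ≤ μ/a = (11/10)/8 = 11/80.
Numerically: ≈ 0.137500.
(Since a = 8 > μ = 1.100000, the bound 11/80 is < 1 and informative.)

P[X ≥ 8] ≤ 11/80 ≈ 0.137500.


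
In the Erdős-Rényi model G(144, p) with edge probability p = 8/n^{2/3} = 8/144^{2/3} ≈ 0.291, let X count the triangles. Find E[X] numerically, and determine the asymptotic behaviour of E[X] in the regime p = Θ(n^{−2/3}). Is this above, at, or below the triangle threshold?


Number of potential triangles: C(144, 3) = 487344.
Each occurs with probability p³ ≈ (0.291)³ ≈ 2.46914e-02.
By linearity: E[X] = C(144, 3)·p³ ≈ 487344 · 2.46914e-02 ≈ 12033.185.
Since α = 2/3 < 1, p = c/n^{2/3} ≫ 1/n is above the triangle threshold p ~ 1/n. Asymptotically E[X] ~ (c³/6)·n^{3(1−α)} = (8³/6)·n^{1} → ∞; triangles are abundant w.h.p.

E[X] ≈ 12033.185; in regime p = Θ(1/n^{2/3}) E[X] diverges (above the triangle threshold p ~ 1/n).


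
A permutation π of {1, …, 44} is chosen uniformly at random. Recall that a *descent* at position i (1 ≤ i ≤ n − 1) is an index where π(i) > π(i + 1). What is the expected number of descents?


Write X = Σ X_I over i = 1, …, 43, with X_I the indicator of one descent.
There are 43 indicators.
For each fixed i, the pair (π(i), π(i+1)) is a uniformly random ordered pair of distinct values from {1, …, 44}; by symmetry P[π(i) > π(i+1)] = 1/2.
By linearity: E[X] = 43 · (1/2) = (44 − 1) · (1/2) = 43/2 ≈ 21.50000.

E[X] = 43/2 = 21.50000.


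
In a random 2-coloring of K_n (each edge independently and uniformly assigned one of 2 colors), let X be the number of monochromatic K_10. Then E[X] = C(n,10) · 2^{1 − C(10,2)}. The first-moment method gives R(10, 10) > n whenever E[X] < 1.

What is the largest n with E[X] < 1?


We need C(n, 10) · 2^{1 − 45} < 1, i.e. C(n, 10) < 2^{45 − 1} = 17592186044416.
Check values of n near the boundary:
  n = 97: C(97, 10) = 12576469727536; 12576469727536 < 17592186044416? YES
  n = 98: C(98, 10) = 14005614014756; 14005614014756 < 17592186044416? YES
  n = 99: C(99, 10) = 15579278510796; 15579278510796 < 17592186044416? YES
  n = 100: C(100, 10) = 17310309456440; 17310309456440 < 17592186044416? YES
  n = 101: C(101, 10) = 19212541264840; 19212541264840 < 17592186044416? NO
  n = 102: C(102, 10) = 21300860967540; 21300860967540 < 17592186044416? NO
  n = 103: C(103, 10) = 23591276125340; 23591276125340 < 17592186044416? NO
The largest n with C(n, 10) < 17592186044416 is n = 100 (where E[X] = 2163788682055/2199023255552 ≈ 0.983977). Hence R(10, 10) > 100, i.e. R(10, 10) ≥ 101.

Largest n = 100; hence R(10, 10) > 100.


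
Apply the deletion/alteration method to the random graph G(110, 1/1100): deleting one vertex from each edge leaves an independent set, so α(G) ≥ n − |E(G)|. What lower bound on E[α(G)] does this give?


E[|E(G)|] = C(110, 2)·p = 5995 · (1/1100) = 109/20.
E[α(G)] ≥ n − E[|E(G)|] = 110 − 109/20 = 2091/20.
Numerically: ≈ 104.5500.
(This is only a lower bound; the true E[α(G)] may be larger.)

E[α(G)] ≥ 2091/20 ≈ 104.5500.


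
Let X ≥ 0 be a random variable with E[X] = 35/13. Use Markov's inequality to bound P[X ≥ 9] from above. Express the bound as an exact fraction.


μ = E[X] = 35/13, a = 9.
Markov: P[X ≥ 9] ≤ μ/a = (35/13)/9 = 35/117.
Numerically: ≈ 0.2991.
(Since a = 9 > μ = 2.6923, the bound 35/117 is < 1 and informative.)

P[X ≥ 9] ≤ 35/117 ≈ 0.2991.


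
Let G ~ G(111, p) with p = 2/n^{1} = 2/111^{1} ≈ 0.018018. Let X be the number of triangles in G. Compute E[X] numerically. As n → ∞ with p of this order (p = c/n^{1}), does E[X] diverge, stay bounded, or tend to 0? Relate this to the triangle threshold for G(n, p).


Number of potential triangles: C(111, 3) = 221815.
Each occurs with probability p³ ≈ (0.018018)³ ≈ 5.84953105e-06.
By linearity: E[X] = C(111, 3)·p³ ≈ 221815 · 5.84953105e-06 ≈ 1.297514.
Here α = 1, so p = 2/n is exactly at the triangle threshold p ~ 1/n. Asymptotically E[X] → c³/6 = 2³/6 = 4/3 ≈ 1.333333, a bounded constant. In this regime the triangle count is asymptotically Poisson(c³/6).

E[X] ≈ 1.297514; in regime p = Θ(1/n^{1}) E[X] stays bounded (at the triangle threshold p ~ 1/n).


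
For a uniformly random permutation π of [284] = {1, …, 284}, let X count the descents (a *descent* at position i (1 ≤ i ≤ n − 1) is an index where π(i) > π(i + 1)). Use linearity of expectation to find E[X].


Write X = Σ X_I over i = 1, …, 283, with X_I the indicator of one descent.
There are 283 indicators.
For each fixed i, the pair (π(i), π(i+1)) is a uniformly random ordered pair of distinct values from {1, …, 284}; by symmetry P[π(i) > π(i+1)] = 1/2.
By linearity: E[X] = 283 · (1/2) = (284 − 1) · (1/2) = 283/2 ≈ 141.500.

E[X] = 283/2 = 141.500.


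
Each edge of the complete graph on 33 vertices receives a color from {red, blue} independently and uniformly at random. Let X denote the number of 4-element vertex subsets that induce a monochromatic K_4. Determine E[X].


Let X = Σ_S X_S over the C(33, 4) = 40920 subsets S of size 4, where X_S = 1 if the K_4 on S is monochromatic.
For a fixed S, the K_4 on S has C(4, 2) = 6 edges. P[all 6 edges red] = (1/2)^6, and likewise for blue, so P[monochromatic] = 2·(1/2)^6 = 2^{1 − 6} = 1/32.
Summing: E[X] = C(33, 4) · 2^{1 − 6} = 40920 · 1/32 = 5115/4.
Numerically: E[X] ≈ 1278.750.

E[X] = C(33,4)·2^(1−C(4,2)) = 5115/4 ≈ 1278.750.


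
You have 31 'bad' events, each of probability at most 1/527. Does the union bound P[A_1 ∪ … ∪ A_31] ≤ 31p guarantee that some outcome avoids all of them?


Union bound: P[∪_{i=1}^{31} A_i] ≤ Σ_i P[A_i] ≤ 31·p = 31·(1/527) = 1/17.
Numerically: 1/17 ≈ 0.058824.
Is 1/17 < 1? YES.
Since P[∪ A_i] ≤ 1/17 < 1, the complement has P[∩ A_i^c] ≥ 1 − 1/17 = 16/17 > 0, so some outcome avoids every A_i.

31·p = 1/17 ≈ 0.058824; existence CERTIFIED by the union bound.


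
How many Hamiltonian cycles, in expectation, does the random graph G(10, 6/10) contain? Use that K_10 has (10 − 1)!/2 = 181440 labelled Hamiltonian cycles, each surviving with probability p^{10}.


K_10 has (10 − 1)!/2 = 181440 labelled Hamiltonian cycles.
For each such Hamiltonian cycle H, let X_H = 1 if all 10 edges of H are present in G. Then P[X_H = 1] = p^{10} = (3/5)^{10} = 59049/9765625.
By linearity of expectation: E[X] = Σ_H E[X_H] = 181440 · p^{10} = 181440 · 59049/9765625 = 2142770112/1953125.
Numerically: E[X] ≈ 1097.

E[X] = 181440 · (3/5)^{10} = 2142770112/1953125 ≈ 1097.


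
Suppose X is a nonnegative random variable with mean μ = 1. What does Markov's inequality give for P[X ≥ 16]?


μ = E[X] = 1, a = 16.
Markov: P[X ≥ 16] ≤ μ/a = (1)/16 = 1/16.
Numerically: ≈ 0.062.
(Since a = 16 > μ = 1.000, the bound 1/16 is < 1 and informative.)

P[X ≥ 16] ≤ 1/16 ≈ 0.062.


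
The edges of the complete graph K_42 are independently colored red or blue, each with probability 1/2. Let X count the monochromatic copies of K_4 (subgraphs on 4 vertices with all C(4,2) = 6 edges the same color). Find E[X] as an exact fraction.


Let X = Σ_S X_S over the C(42, 4) = 111930 subsets S of size 4, where X_S = 1 if the K_4 on S is monochromatic.
For a fixed S, the K_4 on S has C(4, 2) = 6 edges. P[all 6 edges red] = (1/2)^6, and likewise for blue, so P[monochromatic] = 2·(1/2)^6 = 2^{1 − 6} = 1/32.
By linearity: E[X] = C(42, 4) · 2^{1 − 6} = 111930 · 1/32 = 55965/16.
Numerically: E[X] ≈ 3497.812500.

E[X] = C(42,4)·2^(1−C(4,2)) = 55965/16 ≈ 3497.812500.


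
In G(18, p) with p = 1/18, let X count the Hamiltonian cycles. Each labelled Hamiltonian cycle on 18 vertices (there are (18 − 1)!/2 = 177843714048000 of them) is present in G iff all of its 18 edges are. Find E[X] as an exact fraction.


K_18 has (18 − 1)!/2 = 177843714048000 labelled Hamiltonian cycles.
For each such Hamiltonian cycle H, let X_H = 1 if all 18 edges of H are present in G. Then P[X_H = 1] = p^{18} = (1/18)^{18} = 1/39346408075296537575424.
Summing the indicators: E[X] = Σ_H E[X_H] = 177843714048000 · p^{18} = 177843714048000 · 1/39346408075296537575424 = 14889875/3294258113514384.
Numerically: E[X] ≈ 4.52e-09.

E[X] = 177843714048000 · (1/18)^{18} = 14889875/3294258113514384 ≈ 4.52e-09.


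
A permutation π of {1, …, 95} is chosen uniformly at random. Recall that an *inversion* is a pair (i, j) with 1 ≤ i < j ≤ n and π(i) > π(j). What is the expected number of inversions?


Write X = Σ X_I over the C(95, 2) = 4465 pairs i < j, with X_I the indicator of one inversion.
There are 4465 indicators.
For each fixed pair i < j, the values π(i) and π(j) are two distinct elements of {1, …, 95} in uniformly random order; by symmetry P[π(i) > π(j)] = 1/2.
By linearity: E[X] = 4465 · (1/2) = C(95, 2) · (1/2) = 4465/2 = 4465/2 ≈ 2232.50000.

E[X] = 4465/2 = 2232.50000.


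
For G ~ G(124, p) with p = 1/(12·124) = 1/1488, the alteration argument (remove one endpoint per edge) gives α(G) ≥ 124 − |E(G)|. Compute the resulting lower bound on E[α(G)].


E[|E(G)|] = C(124, 2)·p = 7626 · (1/1488) = 41/8.
E[α(G)] ≥ n − E[|E(G)|] = 124 − 41/8 = 951/8.
Numerically: ≈ 118.8750.
(This is only a lower bound; the true E[α(G)] may be larger.)

E[α(G)] ≥ 951/8 ≈ 118.8750.


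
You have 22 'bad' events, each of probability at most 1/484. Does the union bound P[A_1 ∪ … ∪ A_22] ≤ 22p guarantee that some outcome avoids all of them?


Union bound: P[∪_{i=1}^{22} A_i] ≤ Σ_i P[A_i] ≤ 22·p = 22·(1/484) = 1/22.
Numerically: 1/22 ≈ 0.045455.
Is 1/22 < 1? YES.
Since P[∪ A_i] ≤ 1/22 < 1, the complement has P[∩ A_i^c] ≥ 1 − 1/22 = 21/22 > 0, so some outcome avoids every A_i.

22·p = 1/22 ≈ 0.045455; existence CERTIFIED by the union bound.


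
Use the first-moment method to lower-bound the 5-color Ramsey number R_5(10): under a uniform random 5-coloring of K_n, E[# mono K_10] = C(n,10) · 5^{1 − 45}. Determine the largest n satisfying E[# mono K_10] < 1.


We need C(n, 10) · 5^{1 − 45} < 1, i.e. C(n, 10) < 5^{45 − 1} = 5684341886080801486968994140625.
Check values of n near the boundary:
  n = 5389: C(5389, 10) = 5645340767466558997768874792926; 5645340767466558997768874792926 < 5684341886080801486968994140625? YES
  n = 5390: C(5390, 10) = 5655833965919099070255434039753; 5655833965919099070255434039753 < 5684341886080801486968994140625? YES
  n = 5391: C(5391, 10) = 5666344714787188828795213697883; 5666344714787188828795213697883 < 5684341886080801486968994140625? YES
  n = 5392: C(5392, 10) = 5676873040158402483252283957448; 5676873040158402483252283957448 < 5684341886080801486968994140625? YES
  n = 5393: C(5393, 10) = 5687418968154238267170642278008; 5687418968154238267170642278008 < 5684341886080801486968994140625? NO
  n = 5394: C(5394, 10) = 5697982524930156243149785372878; 5697982524930156243149785372878 < 5684341886080801486968994140625? NO
  n = 5395: C(5395, 10) = 5708563736675616143322765475706; 5708563736675616143322765475706 < 5684341886080801486968994140625? NO
The largest n with C(n, 10) < 5684341886080801486968994140625 is n = 5392 (where E[X] = 5676873040158402483252283957448/5684341886080801486968994140625 ≈ 0.998686). Hence R_5(10) > 5392, i.e. R_5(10) ≥ 5393.

Largest n = 5392; hence R_5(10) > 5392.


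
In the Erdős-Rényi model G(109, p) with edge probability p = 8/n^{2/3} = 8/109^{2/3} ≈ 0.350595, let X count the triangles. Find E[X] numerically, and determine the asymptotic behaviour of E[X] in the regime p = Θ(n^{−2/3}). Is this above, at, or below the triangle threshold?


Number of potential triangles: C(109, 3) = 209934.
Each occurs with probability p³ ≈ (0.350595)³ ≈ 4.30940157e-02.
By linearity: E[X] = C(109, 3)·p³ ≈ 209934 · 4.30940157e-02 ≈ 9046.899083.
Since α = 2/3 < 1, p = c/n^{2/3} ≫ 1/n is above the triangle threshold p ~ 1/n. Asymptotically E[X] ~ (c³/6)·n^{3(1−α)} = (8³/6)·n^{1} → ∞; triangles are abundant w.h.p.

E[X] ≈ 9046.899083; in regime p = Θ(1/n^{2/3}) E[X] diverges (above the triangle threshold p ~ 1/n).


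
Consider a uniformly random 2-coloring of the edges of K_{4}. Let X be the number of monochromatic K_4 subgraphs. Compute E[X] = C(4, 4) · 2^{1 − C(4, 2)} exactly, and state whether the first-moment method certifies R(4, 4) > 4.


E[X] = C(4, 4) · 2^{1 − 6} = 1 · 2^{−5} = 1/32.
As a reduced fraction: E[X] = 1/32 ≈ 0.0312.
Is E[X] < 1? YES.
Since E[X] < 1, there exists a 2-coloring of K_{4} with no monochromatic K_4; hence R(4, 4) > 4.

E[X] = 1/32 ≈ 0.0312; E[X] < 1, so R(4, 4) > 4.


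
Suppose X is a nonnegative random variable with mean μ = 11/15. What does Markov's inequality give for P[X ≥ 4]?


μ = E[X] = 11/15, a = 4.
Markov: P[X ≥ 4] ≤ μ/a = (11/15)/4 = 11/60.
Numerically: ≈ 0.183333.
(Since a = 4 > μ = 0.733333, the bound 11/60 is < 1 and informative.)

P[X ≥ 4] ≤ 11/60 ≈ 0.183333.


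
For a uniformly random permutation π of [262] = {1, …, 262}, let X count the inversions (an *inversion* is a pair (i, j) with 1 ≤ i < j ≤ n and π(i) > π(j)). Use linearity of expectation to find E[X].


Write X = Σ X_I over the C(262, 2) = 34191 pairs i < j, with X_I the indicator of one inversion.
There are 34191 indicators.
For each fixed pair i < j, the values π(i) and π(j) are two distinct elements of {1, …, 262} in uniformly random order; by symmetry P[π(i) > π(j)] = 1/2.
By linearity: E[X] = 34191 · (1/2) = C(262, 2) · (1/2) = 34191/2 = 34191/2 ≈ 17095.500.

E[X] = 34191/2 = 17095.500.


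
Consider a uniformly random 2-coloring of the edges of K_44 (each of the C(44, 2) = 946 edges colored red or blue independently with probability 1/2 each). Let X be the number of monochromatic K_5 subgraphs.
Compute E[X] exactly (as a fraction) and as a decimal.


Let X = Σ_S X_S over the C(44, 5) = 1086008 subsets S of size 5, where X_S = 1 if the K_5 on S is monochromatic.
For a fixed S, the K_5 on S has C(5, 2) = 10 edges. P[all 10 edges red] = (1/2)^10, and likewise for blue, so P[monochromatic] = 2·(1/2)^10 = 2^{1 − 10} = 1/512.
By linearity: E[X] = C(44, 5) · 2^{1 − 10} = 1086008 · 1/512 = 135751/64.
Numerically: E[X] ≈ 2121.109.

E[X] = C(44,5)·2^(1−C(5,2)) = 135751/64 ≈ 2121.109.


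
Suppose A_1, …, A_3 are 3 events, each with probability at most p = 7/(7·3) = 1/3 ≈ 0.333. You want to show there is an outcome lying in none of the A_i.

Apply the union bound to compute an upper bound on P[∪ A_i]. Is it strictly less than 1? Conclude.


Union bound: P[∪_{i=1}^{3} A_i] ≤ Σ_i P[A_i] ≤ 3·p = 3·(1/3) = 1.
Numerically: 1 ≈ 1.000.
Is 1 < 1? NO.
Since the bound 1 is ≥ 1, the union bound is uninformative here; it does NOT by itself certify existence.

3·p = 1 ≈ 1.000; existence NOT certified by the union bound.
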